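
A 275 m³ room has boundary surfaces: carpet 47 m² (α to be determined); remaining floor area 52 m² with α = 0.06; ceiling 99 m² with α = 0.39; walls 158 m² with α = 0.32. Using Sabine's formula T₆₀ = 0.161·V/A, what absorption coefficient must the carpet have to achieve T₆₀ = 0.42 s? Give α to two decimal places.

0.28

From T₆₀ = 0.161·V/A, the target T₆₀ = 0.42 s needs A = 0.161·275/0.42 = 105.42 m².
Absorption from the other surfaces = 52·0.06 + 99·0.39 + 158·0.32 = 92.29 m², so the carpet must supply 13.13 m² over 47 m².
α = 13.13/47 = 0.279.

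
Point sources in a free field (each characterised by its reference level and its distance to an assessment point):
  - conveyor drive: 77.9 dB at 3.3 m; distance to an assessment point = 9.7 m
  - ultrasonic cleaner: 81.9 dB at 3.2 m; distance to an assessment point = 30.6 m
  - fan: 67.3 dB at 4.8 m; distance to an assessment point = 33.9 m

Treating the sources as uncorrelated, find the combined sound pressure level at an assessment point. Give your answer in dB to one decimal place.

Propagate each source to the receiver with L = L_ref − 20·log₁₀(r/r_ref), then add intensities.
conveyor drive: 77.9 − 20·log₁₀(9.7/3.3) = 77.9 − 9.37 = 68.53 dB.
ultrasonic cleaner: 81.9 − 20·log₁₀(30.6/3.2) = 81.9 − 19.61 = 62.29 dB.
fan: 67.3 − 20·log₁₀(33.9/4.8) = 67.3 − 16.98 = 50.32 dB.
Σ 10^(L/10) = 8.938e+06 → L_total = 10·log₁₀(8.938e+06) = 69.51 dB.

69.5 dB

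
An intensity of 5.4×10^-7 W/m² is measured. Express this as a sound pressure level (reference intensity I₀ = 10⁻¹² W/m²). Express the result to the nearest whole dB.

Dividing by I₀ shifts the exponent by 12: I/I₀ = 5.4×10^5.
L = 10·(0.7324 + 5) = 57.32 dB.

57 dB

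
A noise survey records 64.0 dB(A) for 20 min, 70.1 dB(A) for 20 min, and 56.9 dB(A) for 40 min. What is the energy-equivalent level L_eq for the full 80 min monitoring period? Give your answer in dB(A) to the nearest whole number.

65 dB(A)

Weight each interval's intensity by its duration and average over T = 80 min:
Σ tᵢ·10^(Lᵢ/10) = 20·10^(64.0/10) + 20·10^(70.1/10) + 40·10^(56.9/10) = 2.745e+08.
L_eq = 10·log₁₀(2.745e+08/80) = 65.35 dB(A).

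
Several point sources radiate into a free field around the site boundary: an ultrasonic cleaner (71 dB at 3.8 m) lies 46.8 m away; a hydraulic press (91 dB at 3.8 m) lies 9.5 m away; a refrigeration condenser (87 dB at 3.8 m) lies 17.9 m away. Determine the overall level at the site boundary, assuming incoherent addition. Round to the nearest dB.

84 dB

Apply inverse-square spreading to bring every level to the receiver, then sum 10^(L/10).
ultrasonic cleaner: 71 − 20·log₁₀(46.8/3.8) = 71 − 21.81 = 49.19 dB.
hydraulic press: 91 − 20·log₁₀(9.5/3.8) = 91 − 7.96 = 83.04 dB.
refrigeration condenser: 87 − 20·log₁₀(17.9/3.8) = 87 − 13.46 = 73.54 dB.
Σ 10^(L/10) = 2.241e+08 → L_total = 10·log₁₀(2.241e+08) = 83.50 dB.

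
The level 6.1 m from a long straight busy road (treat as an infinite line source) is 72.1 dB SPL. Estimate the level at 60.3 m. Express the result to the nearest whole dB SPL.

Line-source attenuation: ΔL = 10·log₁₀(r₂/r₁) = 10·log₁₀(60.3/6.1) = 9.950 dB.
L₂ = 72.1 − 10·log₁₀(60.3/6.1) = 72.1 − 9.950 = 62.15 dB SPL.

62 dB SPL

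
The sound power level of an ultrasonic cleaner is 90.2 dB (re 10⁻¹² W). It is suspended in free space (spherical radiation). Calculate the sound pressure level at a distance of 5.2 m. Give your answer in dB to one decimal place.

64.9 dB

The power spreads over a sphere of area 4π·r², so L_p = L_w − 10·log₁₀(4π·r²).
4π·r² = 339.8 m², 10·log₁₀ of that is 25.312 dB.
L_p = 90.2 − 25.312 = 64.89 dB.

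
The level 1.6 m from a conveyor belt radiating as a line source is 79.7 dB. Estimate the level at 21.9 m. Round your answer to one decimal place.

68.3 dB

Cylindrical spreading from a line source gives a 10·log₁₀(r₂/r₁) drop.
L₂ = 79.7 − 10·log₁₀(21.9/1.6) = 79.7 − 11.363 = 68.34 dB.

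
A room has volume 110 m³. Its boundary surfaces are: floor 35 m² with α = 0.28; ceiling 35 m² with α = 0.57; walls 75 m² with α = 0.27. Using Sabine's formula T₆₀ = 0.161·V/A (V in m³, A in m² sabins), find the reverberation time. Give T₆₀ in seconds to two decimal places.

0.35 s

Summing Sᵢαᵢ: 35·0.28 + 35·0.57 + 75·0.27 = 50.00 m².
T₆₀ = 0.161 × 110 / 50.00 = 0.354 s.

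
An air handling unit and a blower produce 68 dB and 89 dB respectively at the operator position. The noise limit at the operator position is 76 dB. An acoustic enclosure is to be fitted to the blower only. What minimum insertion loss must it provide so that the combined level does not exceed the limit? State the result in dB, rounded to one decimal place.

13.7 dB

Everything except the blower sums to 10^(68/10) = 6.310e+06 in linear terms, 68.00 dB.
To meet 76 dB overall, the treated blower may contribute at most 10^(76/10) − 6.310e+06 = 3.350e+07, i.e. 75.25 dB.
Required insertion loss = 89 − 75.25 = 13.75 dB.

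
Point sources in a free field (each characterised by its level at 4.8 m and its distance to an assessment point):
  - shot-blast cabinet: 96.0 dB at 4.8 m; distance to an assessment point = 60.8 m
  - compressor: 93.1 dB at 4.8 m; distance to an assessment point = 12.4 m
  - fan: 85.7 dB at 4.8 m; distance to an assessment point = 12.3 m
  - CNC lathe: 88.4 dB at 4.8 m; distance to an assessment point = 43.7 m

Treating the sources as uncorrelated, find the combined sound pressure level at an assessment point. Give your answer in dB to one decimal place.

86.0 dB

Apply inverse-square spreading to bring every level to the receiver, then sum 10^(L/10).
shot-blast cabinet: 96.0 − 20·log₁₀(60.8/4.8) = 96.0 − 22.05 = 73.95 dB.
compressor: 93.1 − 20·log₁₀(12.4/4.8) = 93.1 − 8.24 = 84.86 dB.
fan: 85.7 − 20·log₁₀(12.3/4.8) = 85.7 − 8.17 = 77.53 dB.
CNC lathe: 88.4 − 20·log₁₀(43.7/4.8) = 88.4 − 19.18 = 69.22 dB.
Σ 10^(L/10) = 3.957e+08 → L_total = 10·log₁₀(3.957e+08) = 85.97 dB.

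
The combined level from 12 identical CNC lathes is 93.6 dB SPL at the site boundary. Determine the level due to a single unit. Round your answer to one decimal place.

82.8 dB SPL

12 equal contributions raise the level by 10·log₁₀ 12 = 10.792 dB, so each unit alone gives 93.6 − 10.792.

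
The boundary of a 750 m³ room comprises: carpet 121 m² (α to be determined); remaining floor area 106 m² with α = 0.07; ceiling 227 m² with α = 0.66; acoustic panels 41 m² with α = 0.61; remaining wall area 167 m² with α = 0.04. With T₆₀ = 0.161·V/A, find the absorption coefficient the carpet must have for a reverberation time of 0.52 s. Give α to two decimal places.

0.36

Required total absorption A = 0.161·750/0.52 = 232.21 m².
Absorption from the other surfaces = 106·0.07 + 227·0.66 + 41·0.61 + 167·0.04 = 188.93 m², so the carpet must supply 43.28 m² over 121 m².
α = 43.28/121 = 0.358.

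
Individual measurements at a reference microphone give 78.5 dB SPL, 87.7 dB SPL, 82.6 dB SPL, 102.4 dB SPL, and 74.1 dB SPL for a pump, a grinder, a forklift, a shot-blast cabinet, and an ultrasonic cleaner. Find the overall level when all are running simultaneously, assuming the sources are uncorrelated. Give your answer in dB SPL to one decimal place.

102.6 dB SPL

Incoherent sources combine by intensity addition: L_total = 10·log₁₀(Σ 10^(L_i/10)).
Σ 10^(L/10) = 10^(78.5/10) + 10^(87.7/10) + 10^(82.6/10) + 10^(102.4/10) + 10^(74.1/10) = 1.825e+10.
L_total = 10·log₁₀(1.825e+10) = 102.61 dB SPL.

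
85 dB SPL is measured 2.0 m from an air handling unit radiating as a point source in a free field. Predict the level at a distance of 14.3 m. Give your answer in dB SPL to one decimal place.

Point-source attenuation: ΔL = 20·log₁₀(r₂/r₁) = 20·log₁₀(14.3/2.0) = 17.086 dB.
L₂ = 85 − 20·log₁₀(14.3/2.0) = 85 − 17.086 = 67.91 dB SPL.

67.9 dB SPL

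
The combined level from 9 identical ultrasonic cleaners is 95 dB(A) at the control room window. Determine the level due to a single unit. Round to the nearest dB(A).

For N identical incoherent sources L_total = L₁ + 10·log₁₀ N, so L₁ = 95 − 10·log₁₀(9) = 95 − 9.542.

85 dB(A)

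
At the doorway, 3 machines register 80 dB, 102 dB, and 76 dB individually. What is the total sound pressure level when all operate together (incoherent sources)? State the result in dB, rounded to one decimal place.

For uncorrelated sources the intensities add, so convert each level to linear form, sum, and take 10·log₁₀ of the total.
Σ 10^(L/10) = 10^(80/10) + 10^(102/10) + 10^(76/10) = 1.599e+10.
L_total = 10·log₁₀(1.599e+10) = 102.04 dB.

102.0 dB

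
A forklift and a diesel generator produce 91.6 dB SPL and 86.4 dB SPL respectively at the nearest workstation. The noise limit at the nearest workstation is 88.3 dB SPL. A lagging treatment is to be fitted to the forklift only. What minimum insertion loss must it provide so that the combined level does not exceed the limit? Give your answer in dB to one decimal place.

7.8 dB

The untreated sources together contribute 10^(86.4/10) = 4.365e+08, i.e. 86.40 dB SPL.
To meet 88.3 dB SPL overall, the treated forklift may contribute at most 10^(88.3/10) − 4.365e+08 = 2.396e+08, i.e. 83.79 dB SPL.
Required insertion loss = 91.6 − 83.79 = 7.81 dB.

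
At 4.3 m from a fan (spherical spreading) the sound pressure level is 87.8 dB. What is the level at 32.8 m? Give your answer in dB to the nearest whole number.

70 dB

Spherical spreading from a point source gives a 20·log₁₀(r₂/r₁) drop.
L₂ = 87.8 − 20·log₁₀(32.8/4.3) = 87.8 − 17.648 = 70.15 dB.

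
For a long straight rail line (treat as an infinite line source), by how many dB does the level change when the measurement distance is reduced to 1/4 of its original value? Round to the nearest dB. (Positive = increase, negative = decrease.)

A line source loses 3 dB per doubling of distance; generally ΔL = −10·log₁₀(r₂/r₁).
ΔL = −10·log₁₀(0.25) = +6.02 dB.

+6 dB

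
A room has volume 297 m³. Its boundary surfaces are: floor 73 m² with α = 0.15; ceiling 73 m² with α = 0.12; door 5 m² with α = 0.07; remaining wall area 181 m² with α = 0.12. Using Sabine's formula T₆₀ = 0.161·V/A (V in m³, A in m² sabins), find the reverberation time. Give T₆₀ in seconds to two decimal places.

Total absorption A = 73·0.15 + 73·0.12 + 5·0.07 + 181·0.12 = 41.78 m² sabins.
T₆₀ = 0.161 × 297 / 41.78 = 1.144 s.

1.14 s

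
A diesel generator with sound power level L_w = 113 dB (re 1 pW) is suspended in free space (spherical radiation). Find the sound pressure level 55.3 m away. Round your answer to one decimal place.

L_p = L_w − 10·log₁₀(4π·r²) with r = 55.3 m.
4π·r² = 3.843e+04 m², 10·log₁₀ of that is 45.847 dB.
L_p = 113 − 45.847 = 67.15 dB.

67.2 dB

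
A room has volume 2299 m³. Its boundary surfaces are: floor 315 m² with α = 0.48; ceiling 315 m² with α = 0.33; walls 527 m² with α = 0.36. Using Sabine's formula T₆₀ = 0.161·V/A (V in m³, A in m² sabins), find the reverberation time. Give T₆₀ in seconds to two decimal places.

0.83 s

Total absorption A = 315·0.48 + 315·0.33 + 527·0.36 = 444.87 m² sabins.
T₆₀ = 0.161 × 2299 / 444.87 = 0.832 s.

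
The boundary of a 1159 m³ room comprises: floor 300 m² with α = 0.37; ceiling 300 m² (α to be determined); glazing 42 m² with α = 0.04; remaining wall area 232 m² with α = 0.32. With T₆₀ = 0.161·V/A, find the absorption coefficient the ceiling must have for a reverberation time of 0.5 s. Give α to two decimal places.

0.62

A = 0.161·V/T₆₀ = 0.161·1159/0.5 = 373.20 m² sabins.
Absorption from the other surfaces = 300·0.37 + 42·0.04 + 232·0.32 = 186.92 m², so the ceiling must supply 186.28 m² over 300 m².
α = 186.28/300 = 0.621.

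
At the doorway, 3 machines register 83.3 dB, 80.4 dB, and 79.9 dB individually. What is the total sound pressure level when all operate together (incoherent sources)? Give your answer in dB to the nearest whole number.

86 dB

Incoherent sources combine by intensity addition: L_total = 10·log₁₀(Σ 10^(L_i/10)).
Σ 10^(L/10) = 10^(83.3/10) + 10^(80.4/10) + 10^(79.9/10) = 4.212e+08.
L_total = 10·log₁₀(4.212e+08) = 86.24 dB.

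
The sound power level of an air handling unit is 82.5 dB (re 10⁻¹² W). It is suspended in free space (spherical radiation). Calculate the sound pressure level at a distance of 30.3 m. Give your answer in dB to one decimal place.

Free-field spherical radiation: L_p = L_w − 10·log₁₀(4π·r²), r = 30.3 m.
4π·r² = 1.154e+04 m², 10·log₁₀ of that is 40.621 dB.
L_p = 82.5 − 40.621 = 41.88 dB.

41.9 dB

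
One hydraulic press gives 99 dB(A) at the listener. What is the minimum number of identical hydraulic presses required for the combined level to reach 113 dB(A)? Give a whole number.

26

N identical sources give L₁ + 10·log₁₀ N, so require 10·log₁₀ N ≥ 113 − 99 = 14.0 dB.
N ≥ 10^(14.0/10) = 25.119, so N = 26.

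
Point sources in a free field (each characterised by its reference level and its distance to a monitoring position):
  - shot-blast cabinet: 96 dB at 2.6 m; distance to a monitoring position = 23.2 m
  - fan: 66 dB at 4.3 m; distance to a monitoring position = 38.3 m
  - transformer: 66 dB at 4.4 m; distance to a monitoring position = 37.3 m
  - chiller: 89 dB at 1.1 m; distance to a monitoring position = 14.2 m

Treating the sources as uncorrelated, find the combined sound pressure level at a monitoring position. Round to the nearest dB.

77 dB

Apply inverse-square spreading to bring every level to the receiver, then sum 10^(L/10).
shot-blast cabinet: 96 − 20·log₁₀(23.2/2.6) = 96 − 19.01 = 76.99 dB.
fan: 66 − 20·log₁₀(38.3/4.3) = 66 − 18.99 = 47.01 dB.
transformer: 66 − 20·log₁₀(37.3/4.4) = 66 − 18.57 = 47.43 dB.
chiller: 89 − 20·log₁₀(14.2/1.1) = 89 − 22.22 = 66.78 dB.
Σ 10^(L/10) = 5.487e+07 → L_total = 10·log₁₀(5.487e+07) = 77.39 dB.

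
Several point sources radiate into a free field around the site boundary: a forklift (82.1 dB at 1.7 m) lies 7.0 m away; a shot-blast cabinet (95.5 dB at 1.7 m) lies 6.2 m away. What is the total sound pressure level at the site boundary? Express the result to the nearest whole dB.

84 dB

First find each source's level at the receiver (point-source: −20·log₁₀(r/r_ref)), then combine on an intensity basis.
forklift: 82.1 − 20·log₁₀(7.0/1.7) = 82.1 − 12.29 = 69.81 dB.
shot-blast cabinet: 95.5 − 20·log₁₀(6.2/1.7) = 95.5 − 11.24 = 84.26 dB.
Σ 10^(L/10) = 2.763e+08 → L_total = 10·log₁₀(2.763e+08) = 84.41 dB.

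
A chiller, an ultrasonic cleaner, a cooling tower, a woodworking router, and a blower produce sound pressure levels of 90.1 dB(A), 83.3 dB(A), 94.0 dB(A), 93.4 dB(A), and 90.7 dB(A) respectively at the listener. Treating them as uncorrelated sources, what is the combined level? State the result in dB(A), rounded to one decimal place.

Incoherent sources combine by intensity addition: L_total = 10·log₁₀(Σ 10^(L_i/10)).
Σ 10^(L/10) = 10^(90.1/10) + 10^(83.3/10) + 10^(94.0/10) + 10^(93.4/10) + 10^(90.7/10) = 7.112e+09.
L_total = 10·log₁₀(7.112e+09) = 98.52 dB(A).

98.5 dB(A)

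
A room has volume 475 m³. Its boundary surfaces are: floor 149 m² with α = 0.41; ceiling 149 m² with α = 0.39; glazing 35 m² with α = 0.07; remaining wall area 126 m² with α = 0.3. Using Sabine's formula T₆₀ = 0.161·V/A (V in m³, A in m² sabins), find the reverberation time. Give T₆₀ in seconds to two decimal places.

0.48 s

Total absorption A = 149·0.41 + 149·0.39 + 35·0.07 + 126·0.3 = 159.45 m² sabins.
T₆₀ = 0.161 × 475 / 159.45 = 0.480 s.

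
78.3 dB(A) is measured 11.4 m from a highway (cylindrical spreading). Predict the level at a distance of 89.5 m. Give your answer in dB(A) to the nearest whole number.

Cylindrical spreading from a line source gives a 10·log₁₀(r₂/r₁) drop.
L₂ = 78.3 − 10·log₁₀(89.5/11.4) = 78.3 − 8.949 = 69.35 dB(A).

69 dB(A)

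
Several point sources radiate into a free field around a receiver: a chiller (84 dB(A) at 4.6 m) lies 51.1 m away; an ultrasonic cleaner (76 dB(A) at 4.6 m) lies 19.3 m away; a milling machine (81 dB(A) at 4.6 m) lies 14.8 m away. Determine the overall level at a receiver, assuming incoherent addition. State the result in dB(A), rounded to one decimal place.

Apply inverse-square spreading to bring every level to the receiver, then sum 10^(L/10).
chiller: 84 − 20·log₁₀(51.1/4.6) = 84 − 20.91 = 63.09 dB(A).
ultrasonic cleaner: 76 − 20·log₁₀(19.3/4.6) = 76 − 12.46 = 63.54 dB(A).
milling machine: 81 − 20·log₁₀(14.8/4.6) = 81 − 10.15 = 70.85 dB(A).
Σ 10^(L/10) = 1.646e+07 → L_total = 10·log₁₀(1.646e+07) = 72.16 dB(A).

72.2 dB(A)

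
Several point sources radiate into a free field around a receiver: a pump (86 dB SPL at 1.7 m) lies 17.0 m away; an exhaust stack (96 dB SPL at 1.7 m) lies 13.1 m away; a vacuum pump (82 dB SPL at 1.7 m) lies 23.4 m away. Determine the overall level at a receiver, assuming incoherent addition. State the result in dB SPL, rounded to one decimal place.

78.6 dB SPL

Propagate each source to the receiver with L = L_ref − 20·log₁₀(r/r_ref), then add intensities.
pump: 86 − 20·log₁₀(17.0/1.7) = 86 − 20.00 = 66.00 dB SPL.
exhaust stack: 96 − 20·log₁₀(13.1/1.7) = 96 − 17.74 = 78.26 dB SPL.
vacuum pump: 82 − 20·log₁₀(23.4/1.7) = 82 − 22.78 = 59.22 dB SPL.
Σ 10^(L/10) = 7.186e+07 → L_total = 10·log₁₀(7.186e+07) = 78.56 dB SPL.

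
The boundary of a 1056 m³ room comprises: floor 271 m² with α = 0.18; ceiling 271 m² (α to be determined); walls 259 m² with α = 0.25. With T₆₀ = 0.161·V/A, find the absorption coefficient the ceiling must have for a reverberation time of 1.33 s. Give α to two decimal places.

Required total absorption A = 0.161·1056/1.33 = 127.83 m².
Absorption from the other surfaces = 271·0.18 + 259·0.25 = 113.53 m², so the ceiling must supply 14.30 m² over 271 m².
α = 14.30/271 = 0.053.

0.05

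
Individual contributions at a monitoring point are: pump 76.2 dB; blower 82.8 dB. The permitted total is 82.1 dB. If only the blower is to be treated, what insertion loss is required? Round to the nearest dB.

2 dB

The untreated sources together contribute 10^(76.2/10) = 4.169e+07, i.e. 76.20 dB.
To meet 82.1 dB overall, the treated blower may contribute at most 10^(82.1/10) − 4.169e+07 = 1.205e+08, i.e. 80.81 dB.
Required insertion loss = 82.8 − 80.81 = 1.99 dB.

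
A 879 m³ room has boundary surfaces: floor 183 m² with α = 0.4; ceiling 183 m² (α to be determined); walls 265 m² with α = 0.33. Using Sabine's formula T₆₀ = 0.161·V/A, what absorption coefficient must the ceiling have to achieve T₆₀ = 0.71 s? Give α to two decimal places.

0.21

A = 0.161·V/T₆₀ = 0.161·879/0.71 = 199.32 m² sabins.
Absorption from the other surfaces = 183·0.4 + 265·0.33 = 160.65 m², so the ceiling must supply 38.67 m² over 183 m².
α = 38.67/183 = 0.211.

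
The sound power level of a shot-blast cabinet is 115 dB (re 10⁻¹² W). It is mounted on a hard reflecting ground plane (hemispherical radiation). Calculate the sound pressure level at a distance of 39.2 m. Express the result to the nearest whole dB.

Free-field hemispherical radiation: L_p = L_w − 10·log₁₀(2π·r²), r = 39.2 m.
2π·r² = 9655 m², 10·log₁₀ of that is 39.848 dB.
L_p = 115 − 39.848 = 75.15 dB.

75 dB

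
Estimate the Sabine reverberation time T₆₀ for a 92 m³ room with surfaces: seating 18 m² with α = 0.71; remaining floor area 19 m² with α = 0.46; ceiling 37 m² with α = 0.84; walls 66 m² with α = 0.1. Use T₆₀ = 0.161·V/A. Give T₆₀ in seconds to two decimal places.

0.25 s

Total absorption A = 18·0.71 + 19·0.46 + 37·0.84 + 66·0.1 = 59.20 m² sabins.
T₆₀ = 0.161·V/A = 0.161·92/59.20 = 0.250 s.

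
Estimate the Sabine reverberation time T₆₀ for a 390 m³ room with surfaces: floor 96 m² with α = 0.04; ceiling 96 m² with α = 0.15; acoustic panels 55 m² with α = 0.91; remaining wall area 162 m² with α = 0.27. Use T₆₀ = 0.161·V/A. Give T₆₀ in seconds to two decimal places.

Summing Sᵢαᵢ: 96·0.04 + 96·0.15 + 55·0.91 + 162·0.27 = 112.03 m².
T₆₀ = 0.161 × 390 / 112.03 = 0.560 s.

0.56 s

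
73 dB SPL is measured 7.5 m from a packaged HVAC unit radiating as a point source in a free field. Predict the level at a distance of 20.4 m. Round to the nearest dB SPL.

For a point source, L₂ = L₁ − 20·log₁₀(r₂/r₁).
L₂ = 73 − 20·log₁₀(20.4/7.5) = 73 − 8.691 = 64.31 dB SPL.

64 dB SPL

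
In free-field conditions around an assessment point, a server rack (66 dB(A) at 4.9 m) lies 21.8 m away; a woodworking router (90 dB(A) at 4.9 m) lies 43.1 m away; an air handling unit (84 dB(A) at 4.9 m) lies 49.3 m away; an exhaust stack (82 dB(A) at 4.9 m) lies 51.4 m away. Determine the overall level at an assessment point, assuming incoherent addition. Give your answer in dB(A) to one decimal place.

First find each source's level at the receiver (point-source: −20·log₁₀(r/r_ref)), then combine on an intensity basis.
server rack: 66 − 20·log₁₀(21.8/4.9) = 66 − 12.97 = 53.03 dB(A).
woodworking router: 90 − 20·log₁₀(43.1/4.9) = 90 − 18.89 = 71.11 dB(A).
air handling unit: 84 − 20·log₁₀(49.3/4.9) = 84 − 20.05 = 63.95 dB(A).
exhaust stack: 82 − 20·log₁₀(51.4/4.9) = 82 − 20.42 = 61.58 dB(A).
Σ 10^(L/10) = 1.705e+07 → L_total = 10·log₁₀(1.705e+07) = 72.32 dB(A).

72.3 dB(A)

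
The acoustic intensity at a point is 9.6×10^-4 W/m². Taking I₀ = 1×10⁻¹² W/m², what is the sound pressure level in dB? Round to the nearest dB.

L = 10·log₁₀(I/I₀) = 10·log₁₀(9.6×10^-4/10⁻¹²) = 10·log₁₀(9.6×10^8).
L = 10·(0.9823 + 8) = 89.82 dB.

90 dB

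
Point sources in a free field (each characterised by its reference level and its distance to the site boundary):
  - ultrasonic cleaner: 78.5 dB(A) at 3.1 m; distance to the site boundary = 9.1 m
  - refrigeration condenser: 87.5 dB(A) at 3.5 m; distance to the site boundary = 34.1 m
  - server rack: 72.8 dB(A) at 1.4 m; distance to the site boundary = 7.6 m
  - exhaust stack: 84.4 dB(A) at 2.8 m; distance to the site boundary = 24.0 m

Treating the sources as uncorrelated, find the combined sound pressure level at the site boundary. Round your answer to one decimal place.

72.7 dB(A)

Apply inverse-square spreading to bring every level to the receiver, then sum 10^(L/10).
ultrasonic cleaner: 78.5 − 20·log₁₀(9.1/3.1) = 78.5 − 9.35 = 69.15 dB(A).
refrigeration condenser: 87.5 − 20·log₁₀(34.1/3.5) = 87.5 − 19.77 = 67.73 dB(A).
server rack: 72.8 − 20·log₁₀(7.6/1.4) = 72.8 − 14.69 = 58.11 dB(A).
exhaust stack: 84.4 − 20·log₁₀(24.0/2.8) = 84.4 − 18.66 = 65.74 dB(A).
Σ 10^(L/10) = 1.854e+07 → L_total = 10·log₁₀(1.854e+07) = 72.68 dB(A).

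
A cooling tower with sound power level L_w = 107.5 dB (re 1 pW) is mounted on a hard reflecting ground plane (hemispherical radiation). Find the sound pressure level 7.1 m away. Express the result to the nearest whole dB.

82 dB

The power spreads over a hemisphere of area 2π·r², so L_p = L_w − 10·log₁₀(2π·r²).
2π·r² = 316.7 m², 10·log₁₀ of that is 25.007 dB.
L_p = 107.5 − 25.007 = 82.49 dB.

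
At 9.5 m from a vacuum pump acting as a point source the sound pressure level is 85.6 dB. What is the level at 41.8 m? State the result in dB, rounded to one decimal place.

For a point source, L₂ = L₁ − 20·log₁₀(r₂/r₁).
L₂ = 85.6 − 20·log₁₀(41.8/9.5) = 85.6 − 12.869 = 72.73 dB.

72.7 dB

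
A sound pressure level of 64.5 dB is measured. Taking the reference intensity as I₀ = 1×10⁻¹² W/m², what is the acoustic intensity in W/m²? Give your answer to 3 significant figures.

2.82e-06 W/m²

I = I₀·10^(L/10) = 10⁻¹² × 10^(64.5/10) = 10^(-5.550).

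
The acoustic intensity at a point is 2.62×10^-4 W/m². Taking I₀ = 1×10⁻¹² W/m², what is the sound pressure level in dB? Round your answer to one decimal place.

Dividing by I₀ shifts the exponent by 12: I/I₀ = 2.62×10^8.
L = 10·(0.4183 + 8) = 84.18 dB.

84.2 dB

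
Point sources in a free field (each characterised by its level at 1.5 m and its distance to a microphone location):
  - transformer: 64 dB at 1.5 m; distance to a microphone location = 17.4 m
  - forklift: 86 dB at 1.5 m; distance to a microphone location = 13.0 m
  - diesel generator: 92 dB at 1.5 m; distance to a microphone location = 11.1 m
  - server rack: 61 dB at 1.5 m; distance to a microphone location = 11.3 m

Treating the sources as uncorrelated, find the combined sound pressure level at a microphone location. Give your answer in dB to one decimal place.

First find each source's level at the receiver (point-source: −20·log₁₀(r/r_ref)), then combine on an intensity basis.
transformer: 64 − 20·log₁₀(17.4/1.5) = 64 − 21.29 = 42.71 dB.
forklift: 86 − 20·log₁₀(13.0/1.5) = 86 − 18.76 = 67.24 dB.
diesel generator: 92 − 20·log₁₀(11.1/1.5) = 92 − 17.38 = 74.62 dB.
server rack: 61 − 20·log₁₀(11.3/1.5) = 61 − 17.54 = 43.46 dB.
Σ 10^(L/10) = 3.428e+07 → L_total = 10·log₁₀(3.428e+07) = 75.35 dB.

75.4 dB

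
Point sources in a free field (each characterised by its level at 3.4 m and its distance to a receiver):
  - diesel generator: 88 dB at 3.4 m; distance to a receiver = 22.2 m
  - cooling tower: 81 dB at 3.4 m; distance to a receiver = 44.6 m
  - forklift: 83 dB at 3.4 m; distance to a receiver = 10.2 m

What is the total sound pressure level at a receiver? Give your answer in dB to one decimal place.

First find each source's level at the receiver (point-source: −20·log₁₀(r/r_ref)), then combine on an intensity basis.
diesel generator: 88 − 20·log₁₀(22.2/3.4) = 88 − 16.30 = 71.70 dB.
cooling tower: 81 − 20·log₁₀(44.6/3.4) = 81 − 22.36 = 58.64 dB.
forklift: 83 − 20·log₁₀(10.2/3.4) = 83 − 9.54 = 73.46 dB.
Σ 10^(L/10) = 3.770e+07 → L_total = 10·log₁₀(3.770e+07) = 75.76 dB.

75.8 dB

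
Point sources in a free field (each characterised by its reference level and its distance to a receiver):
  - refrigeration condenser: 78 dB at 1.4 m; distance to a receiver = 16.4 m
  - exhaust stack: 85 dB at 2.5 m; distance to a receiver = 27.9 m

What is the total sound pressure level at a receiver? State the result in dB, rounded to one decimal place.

64.8 dB

First find each source's level at the receiver (point-source: −20·log₁₀(r/r_ref)), then combine on an intensity basis.
refrigeration condenser: 78 − 20·log₁₀(16.4/1.4) = 78 − 21.37 = 56.63 dB.
exhaust stack: 85 − 20·log₁₀(27.9/2.5) = 85 − 20.95 = 64.05 dB.
Σ 10^(L/10) = 2.999e+06 → L_total = 10·log₁₀(2.999e+06) = 64.77 dB.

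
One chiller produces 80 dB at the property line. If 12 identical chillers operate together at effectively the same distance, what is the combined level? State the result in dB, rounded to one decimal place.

90.8 dB

L_total = L₁ + 10·log₁₀ N for N identical incoherent sources.
L_total = 80 + 10·log₁₀(12) = 80 + 10.792 = 90.79 dB.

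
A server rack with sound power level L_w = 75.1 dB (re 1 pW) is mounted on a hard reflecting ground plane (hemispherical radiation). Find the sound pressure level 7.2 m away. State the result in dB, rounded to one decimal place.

Free-field hemispherical radiation: L_p = L_w − 10·log₁₀(2π·r²), r = 7.2 m.
2π·r² = 325.7 m², 10·log₁₀ of that is 25.128 dB.
L_p = 75.1 − 25.128 = 49.97 dB.

50.0 dB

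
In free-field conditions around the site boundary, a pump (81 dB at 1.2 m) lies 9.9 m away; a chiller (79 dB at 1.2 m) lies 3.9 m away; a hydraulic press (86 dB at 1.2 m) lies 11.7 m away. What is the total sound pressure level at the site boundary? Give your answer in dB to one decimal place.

71.3 dB

Apply inverse-square spreading to bring every level to the receiver, then sum 10^(L/10).
pump: 81 − 20·log₁₀(9.9/1.2) = 81 − 18.33 = 62.67 dB.
chiller: 79 − 20·log₁₀(3.9/1.2) = 79 − 10.24 = 68.76 dB.
hydraulic press: 86 − 20·log₁₀(11.7/1.2) = 86 − 19.78 = 66.22 dB.
Σ 10^(L/10) = 1.356e+07 → L_total = 10·log₁₀(1.356e+07) = 71.32 dB.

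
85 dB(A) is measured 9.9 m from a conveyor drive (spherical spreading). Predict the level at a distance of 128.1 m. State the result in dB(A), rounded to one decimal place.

62.8 dB(A)

For a point source, L₂ = L₁ − 20·log₁₀(r₂/r₁).
L₂ = 85 − 20·log₁₀(128.1/9.9) = 85 − 22.238 = 62.76 dB(A).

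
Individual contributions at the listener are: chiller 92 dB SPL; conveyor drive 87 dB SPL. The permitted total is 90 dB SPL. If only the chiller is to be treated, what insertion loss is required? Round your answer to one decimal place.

Fixed contribution from the other source: Σ 10^(L/10) = 10^(87/10) = 5.012e+08 (87.00 dB SPL).
The limit corresponds to 10^(90/10) = 1.000e+09; subtracting the fixed part leaves 4.988e+08 for the chiller, i.e. 86.98 dB SPL.
So the chiller must be reduced from 92 to 86.98 dB SPL: IL = 5.02 dB.

5.0 dB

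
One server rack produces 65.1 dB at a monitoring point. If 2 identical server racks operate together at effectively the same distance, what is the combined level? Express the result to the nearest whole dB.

With 2 equal, uncorrelated contributions the intensity is 2× that of one unit, giving a rise of 10·log₁₀ 2.
L_total = 65.1 + 10·log₁₀(2) = 65.1 + 3.010 = 68.11 dB.

68 dB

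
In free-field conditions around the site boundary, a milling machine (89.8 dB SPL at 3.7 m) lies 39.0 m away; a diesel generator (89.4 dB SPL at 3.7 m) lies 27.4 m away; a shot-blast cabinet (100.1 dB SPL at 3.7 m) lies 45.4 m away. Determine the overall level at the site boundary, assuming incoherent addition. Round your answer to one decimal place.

Apply inverse-square spreading to bring every level to the receiver, then sum 10^(L/10).
milling machine: 89.8 − 20·log₁₀(39.0/3.7) = 89.8 − 20.46 = 69.34 dB SPL.
diesel generator: 89.4 − 20·log₁₀(27.4/3.7) = 89.4 − 17.39 = 72.01 dB SPL.
shot-blast cabinet: 100.1 − 20·log₁₀(45.4/3.7) = 100.1 − 21.78 = 78.32 dB SPL.
Σ 10^(L/10) = 9.244e+07 → L_total = 10·log₁₀(9.244e+07) = 79.66 dB SPL.

79.7 dB SPL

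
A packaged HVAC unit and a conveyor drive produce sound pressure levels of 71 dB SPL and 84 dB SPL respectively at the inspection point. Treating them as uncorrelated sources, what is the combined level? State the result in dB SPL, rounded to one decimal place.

84.2 dB SPL

Incoherent sources combine by intensity addition: L_total = 10·log₁₀(Σ 10^(L_i/10)).
Σ 10^(L/10) = 10^(71/10) + 10^(84/10) = 2.638e+08.
L_total = 10·log₁₀(2.638e+08) = 84.21 dB SPL.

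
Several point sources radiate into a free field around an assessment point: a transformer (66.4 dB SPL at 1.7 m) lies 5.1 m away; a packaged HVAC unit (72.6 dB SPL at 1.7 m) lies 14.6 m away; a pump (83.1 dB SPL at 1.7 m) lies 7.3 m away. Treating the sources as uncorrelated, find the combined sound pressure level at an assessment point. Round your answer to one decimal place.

70.7 dB SPL

Apply inverse-square spreading to bring every level to the receiver, then sum 10^(L/10).
transformer: 66.4 − 20·log₁₀(5.1/1.7) = 66.4 − 9.54 = 56.86 dB SPL.
packaged HVAC unit: 72.6 − 20·log₁₀(14.6/1.7) = 72.6 − 18.68 = 53.92 dB SPL.
pump: 83.1 − 20·log₁₀(7.3/1.7) = 83.1 − 12.66 = 70.44 dB SPL.
Σ 10^(L/10) = 1.180e+07 → L_total = 10·log₁₀(1.180e+07) = 70.72 dB SPL.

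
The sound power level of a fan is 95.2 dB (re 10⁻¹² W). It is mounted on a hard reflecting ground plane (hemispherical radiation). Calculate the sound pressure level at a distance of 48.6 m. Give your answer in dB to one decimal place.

Free-field hemispherical radiation: L_p = L_w − 10·log₁₀(2π·r²), r = 48.6 m.
2π·r² = 1.484e+04 m², 10·log₁₀ of that is 41.715 dB.
L_p = 95.2 − 41.715 = 53.49 dB.

53.5 dB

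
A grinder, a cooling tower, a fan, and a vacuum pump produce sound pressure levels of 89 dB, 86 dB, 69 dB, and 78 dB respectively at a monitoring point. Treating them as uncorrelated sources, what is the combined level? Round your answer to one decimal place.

91.0 dB

Incoherent sources combine by intensity addition: L_total = 10·log₁₀(Σ 10^(L_i/10)).
Σ 10^(L/10) = 10^(89/10) + 10^(86/10) + 10^(69/10) + 10^(78/10) = 1.263e+09.
L_total = 10·log₁₀(1.263e+09) = 91.02 dB.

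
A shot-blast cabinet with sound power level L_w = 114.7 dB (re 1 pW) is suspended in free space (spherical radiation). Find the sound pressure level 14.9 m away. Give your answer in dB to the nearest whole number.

L_p = L_w − 10·log₁₀(4π·r²) with r = 14.9 m.
4π·r² = 2790 m², 10·log₁₀ of that is 34.456 dB.
L_p = 114.7 − 34.456 = 80.24 dB.

80 dB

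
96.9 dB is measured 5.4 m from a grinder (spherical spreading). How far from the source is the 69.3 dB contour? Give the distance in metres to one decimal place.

129.5 m

Point-source spreading drops the level by 20·log₁₀(r₂/r₁); inverting, r₂/r₁ = 10^(ΔL/20).
r₂ = 5.4·10^((96.9−69.3)/20) = 5.4·10^(27.6/20) = 129.54 m.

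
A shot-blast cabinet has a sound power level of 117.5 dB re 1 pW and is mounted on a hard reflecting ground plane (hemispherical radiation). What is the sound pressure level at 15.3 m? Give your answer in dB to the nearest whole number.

L_p = L_w − 10·log₁₀(2π·r²) with r = 15.3 m.
2π·r² = 1471 m², 10·log₁₀ of that is 31.676 dB.
L_p = 117.5 − 31.676 = 85.82 dB.

86 dB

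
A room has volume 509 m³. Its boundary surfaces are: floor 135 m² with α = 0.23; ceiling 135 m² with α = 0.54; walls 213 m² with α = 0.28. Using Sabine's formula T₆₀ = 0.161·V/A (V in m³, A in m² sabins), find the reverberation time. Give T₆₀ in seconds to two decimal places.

0.50 s

A = Σ Sᵢαᵢ = 135·0.23 + 135·0.54 + 213·0.28 = 163.59 m².
T₆₀ = 0.161 × 509 / 163.59 = 0.501 s.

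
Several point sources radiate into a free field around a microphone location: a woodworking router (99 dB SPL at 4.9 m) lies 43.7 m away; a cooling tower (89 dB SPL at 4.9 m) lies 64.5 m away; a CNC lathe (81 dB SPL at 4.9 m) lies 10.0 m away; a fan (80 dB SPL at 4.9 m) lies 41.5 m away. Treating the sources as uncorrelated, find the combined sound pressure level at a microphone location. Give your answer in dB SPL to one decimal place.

Apply inverse-square spreading to bring every level to the receiver, then sum 10^(L/10).
woodworking router: 99 − 20·log₁₀(43.7/4.9) = 99 − 19.01 = 79.99 dB SPL.
cooling tower: 89 − 20·log₁₀(64.5/4.9) = 89 − 22.39 = 66.61 dB SPL.
CNC lathe: 81 − 20·log₁₀(10.0/4.9) = 81 − 6.20 = 74.80 dB SPL.
fan: 80 − 20·log₁₀(41.5/4.9) = 80 − 18.56 = 61.44 dB SPL.
Σ 10^(L/10) = 1.361e+08 → L_total = 10·log₁₀(1.361e+08) = 81.34 dB SPL.

81.3 dB SPL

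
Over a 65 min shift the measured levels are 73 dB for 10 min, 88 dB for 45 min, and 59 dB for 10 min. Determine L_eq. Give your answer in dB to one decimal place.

L_eq = 10·log₁₀[(1/T)·Σ tᵢ·10^(Lᵢ/10)] with T = 65 min.
Σ tᵢ·10^(Lᵢ/10) = 10·10^(73/10) + 45·10^(88/10) + 10·10^(59/10) = 2.860e+10.
L_eq = 10·log₁₀(2.860e+10/65) = 86.43 dB.

86.4 dB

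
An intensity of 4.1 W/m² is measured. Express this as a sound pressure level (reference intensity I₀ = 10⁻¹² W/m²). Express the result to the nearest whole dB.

126 dB

L = 10·log₁₀(I/I₀) = 10·log₁₀(4.1/10⁻¹²) = 10·log₁₀(4.1×10^12).
L = 10·(0.6128 + 12) = 126.13 dB.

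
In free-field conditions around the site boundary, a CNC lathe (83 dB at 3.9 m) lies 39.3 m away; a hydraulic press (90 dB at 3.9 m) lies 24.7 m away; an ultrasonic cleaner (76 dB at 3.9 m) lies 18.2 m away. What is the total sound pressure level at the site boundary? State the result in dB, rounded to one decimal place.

Apply inverse-square spreading to bring every level to the receiver, then sum 10^(L/10).
CNC lathe: 83 − 20·log₁₀(39.3/3.9) = 83 − 20.07 = 62.93 dB.
hydraulic press: 90 − 20·log₁₀(24.7/3.9) = 90 − 16.03 = 73.97 dB.
ultrasonic cleaner: 76 − 20·log₁₀(18.2/3.9) = 76 − 13.38 = 62.62 dB.
Σ 10^(L/10) = 2.872e+07 → L_total = 10·log₁₀(2.872e+07) = 74.58 dB.

74.6 dB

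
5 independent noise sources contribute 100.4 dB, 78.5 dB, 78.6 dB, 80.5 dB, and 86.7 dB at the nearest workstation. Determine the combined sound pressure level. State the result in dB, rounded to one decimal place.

Incoherent sources combine by intensity addition: L_total = 10·log₁₀(Σ 10^(L_i/10)).
Σ 10^(L/10) = 10^(100.4/10) + 10^(78.5/10) + 10^(78.6/10) + 10^(80.5/10) + 10^(86.7/10) = 1.169e+10.
L_total = 10·log₁₀(1.169e+10) = 100.68 dB.

100.7 dB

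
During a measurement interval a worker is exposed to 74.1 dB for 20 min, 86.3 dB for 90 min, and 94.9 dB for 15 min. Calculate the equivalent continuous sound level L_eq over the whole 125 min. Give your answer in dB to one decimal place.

Weight each interval's intensity by its duration and average over T = 125 min:
Σ tᵢ·10^(Lᵢ/10) = 20·10^(74.1/10) + 90·10^(86.3/10) + 15·10^(94.9/10) = 8.526e+10.
L_eq = 10·log₁₀(8.526e+10/125) = 88.34 dB.

88.3 dB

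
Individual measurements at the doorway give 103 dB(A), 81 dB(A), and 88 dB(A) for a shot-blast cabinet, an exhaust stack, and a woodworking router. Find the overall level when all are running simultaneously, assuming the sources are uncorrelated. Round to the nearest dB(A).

Incoherent sources combine by intensity addition: L_total = 10·log₁₀(Σ 10^(L_i/10)).
Σ 10^(L/10) = 10^(103/10) + 10^(81/10) + 10^(88/10) = 2.071e+10.
L_total = 10·log₁₀(2.071e+10) = 103.16 dB(A).

103 dB(A)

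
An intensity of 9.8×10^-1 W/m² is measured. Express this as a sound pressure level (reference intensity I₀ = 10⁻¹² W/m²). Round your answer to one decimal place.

119.9 dB

L = 10·log₁₀(I/I₀) = 10·log₁₀(9.8×10^-1/10⁻¹²) = 10·log₁₀(9.8×10^11).
L = 10·(0.9912 + 11) = 119.91 dB.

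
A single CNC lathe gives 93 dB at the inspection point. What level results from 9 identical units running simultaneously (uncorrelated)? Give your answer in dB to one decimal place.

N identical incoherent sources raise the level by 10·log₁₀ N.
L_total = 93 + 10·log₁₀(9) = 93 + 9.542 = 102.54 dB.

102.5 dB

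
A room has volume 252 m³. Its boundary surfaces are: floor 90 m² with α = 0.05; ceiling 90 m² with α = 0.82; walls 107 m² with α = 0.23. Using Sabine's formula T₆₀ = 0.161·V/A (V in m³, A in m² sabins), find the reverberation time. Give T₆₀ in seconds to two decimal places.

A = Σ Sᵢαᵢ = 90·0.05 + 90·0.82 + 107·0.23 = 102.91 m².
T₆₀ = 0.161 × 252 / 102.91 = 0.394 s.

0.39 s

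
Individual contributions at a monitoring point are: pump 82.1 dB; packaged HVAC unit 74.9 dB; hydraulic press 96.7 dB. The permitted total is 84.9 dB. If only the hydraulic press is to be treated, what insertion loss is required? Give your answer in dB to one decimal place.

The untreated sources together contribute 10^(82.1/10) + 10^(74.9/10) = 1.931e+08, i.e. 82.86 dB.
To meet 84.9 dB overall, the treated hydraulic press may contribute at most 10^(84.9/10) − 1.931e+08 = 1.159e+08, i.e. 80.64 dB.
So the hydraulic press must be reduced from 96.7 to 80.64 dB: IL = 16.06 dB.

16.1 dB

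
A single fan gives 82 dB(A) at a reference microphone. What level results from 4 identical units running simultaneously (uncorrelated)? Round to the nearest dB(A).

L_total = L₁ + 10·log₁₀ N for N identical incoherent sources.
L_total = 82 + 10·log₁₀(4) = 82 + 6.021 = 88.02 dB(A).

88 dB(A)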